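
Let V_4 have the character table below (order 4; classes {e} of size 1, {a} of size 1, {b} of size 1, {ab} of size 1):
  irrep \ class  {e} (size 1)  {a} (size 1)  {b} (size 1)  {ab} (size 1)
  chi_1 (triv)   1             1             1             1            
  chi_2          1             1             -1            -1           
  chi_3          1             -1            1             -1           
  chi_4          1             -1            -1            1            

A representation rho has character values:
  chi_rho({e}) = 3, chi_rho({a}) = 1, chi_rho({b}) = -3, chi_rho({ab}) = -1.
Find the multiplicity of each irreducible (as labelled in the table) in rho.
Multiplicities: chi_1: 0, chi_2: 2, chi_3: 0, chi_4: 1.

Details: Use <chi_rho, chi> = (1/|G|) sum_C |C| * chi_rho(C) * conj(chi(C)) with |G| = 4 for each irreducible chi in the table:
  <chi_rho, chi_1> = (1/4)[1*(3)*conj(1) + 1*(1)*conj(1) + 1*(-3)*conj(1) + 1*(-1)*conj(1)]
      = (1/4)[(3) + (1) + (-3) + (-1)] = 0/4 = 0
  <chi_rho, chi_2> = (1/4)[1*(3)*conj(1) + 1*(1)*conj(1) + 1*(-3)*conj(-1) + 1*(-1)*conj(-1)]
      = (1/4)[(3) + (1) + (3) + (1)] = 8/4 = 2
  <chi_rho, chi_3> = (1/4)[1*(3)*conj(1) + 1*(1)*conj(-1) + 1*(-3)*conj(1) + 1*(-1)*conj(-1)]
      = (1/4)[(3) + (-1) + (-3) + (1)] = 0/4 = 0
  <chi_rho, chi_4> = (1/4)[1*(3)*conj(1) + 1*(1)*conj(-1) + 1*(-3)*conj(-1) + 1*(-1)*conj(1)]
      = (1/4)[(3) + (-1) + (3) + (-1)] = 4/4 = 1
Dimension check: dim(rho) = sum (mult * dim) = 0*1 + 2*1 + 0*1 + 1*1 = 3 = chi_rho(e) = 3.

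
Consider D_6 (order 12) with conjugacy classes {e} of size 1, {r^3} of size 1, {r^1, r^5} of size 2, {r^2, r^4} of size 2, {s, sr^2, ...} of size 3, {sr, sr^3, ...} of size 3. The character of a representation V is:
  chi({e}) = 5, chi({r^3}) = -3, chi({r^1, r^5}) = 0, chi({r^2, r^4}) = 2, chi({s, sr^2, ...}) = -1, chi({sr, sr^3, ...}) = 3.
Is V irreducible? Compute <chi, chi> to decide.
Not irreducible (reducible): <chi, chi> = 6 > 1.

Argument: <chi, chi> = (1/|G|) sum_C |C| * |chi(C)|^2 = (1/12)[1*|5|^2 + 1*|-3|^2 + 2*|0|^2 + 2*|2|^2 + 3*|-1|^2 + 3*|3|^2]
  = (1/12)[(25) + (9) + (0) + (8) + (3) + (27)] = 72/12 = 6.
A character is irreducible iff <chi, chi> = 1, so this representation is reducible.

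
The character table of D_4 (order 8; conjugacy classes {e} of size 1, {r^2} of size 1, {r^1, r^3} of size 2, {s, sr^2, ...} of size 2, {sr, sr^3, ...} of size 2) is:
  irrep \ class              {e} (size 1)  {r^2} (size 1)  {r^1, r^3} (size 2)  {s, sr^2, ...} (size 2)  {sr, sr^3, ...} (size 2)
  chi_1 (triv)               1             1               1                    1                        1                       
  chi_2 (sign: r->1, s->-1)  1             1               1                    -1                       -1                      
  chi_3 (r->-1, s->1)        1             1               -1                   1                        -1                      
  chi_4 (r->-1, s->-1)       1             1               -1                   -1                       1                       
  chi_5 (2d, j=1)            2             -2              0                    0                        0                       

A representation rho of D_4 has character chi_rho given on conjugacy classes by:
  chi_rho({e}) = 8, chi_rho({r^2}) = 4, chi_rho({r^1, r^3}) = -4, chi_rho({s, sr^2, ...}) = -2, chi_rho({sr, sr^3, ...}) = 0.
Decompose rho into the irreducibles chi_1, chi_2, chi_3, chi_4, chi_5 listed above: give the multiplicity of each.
Multiplicities: chi_1: 0, chi_2: 1, chi_3: 2, chi_4: 3, chi_5: 1.

Use <chi_rho, chi> = (1/|G|) sum_C |C| * chi_rho(C) * conj(chi(C)) with |G| = 8 for each irreducible chi in the table:
  <chi_rho, chi_1> = (1/8)[1*(8)*conj(1) + 1*(4)*conj(1) + 2*(-4)*conj(1) + 2*(-2)*conj(1) + 2*(0)*conj(1)]
      = (1/8)[(8) + (4) + (-8) + (-4) + (0)] = 0/8 = 0
  <chi_rho, chi_2> = (1/8)[1*(8)*conj(1) + 1*(4)*conj(1) + 2*(-4)*conj(1) + 2*(-2)*conj(-1) + 2*(0)*conj(-1)]
      = (1/8)[(8) + (4) + (-8) + (4) + (0)] = 8/8 = 1
  <chi_rho, chi_3> = (1/8)[1*(8)*conj(1) + 1*(4)*conj(1) + 2*(-4)*conj(-1) + 2*(-2)*conj(1) + 2*(0)*conj(-1)]
      = (1/8)[(8) + (4) + (8) + (-4) + (0)] = 16/8 = 2
  <chi_rho, chi_4> = (1/8)[1*(8)*conj(1) + 1*(4)*conj(1) + 2*(-4)*conj(-1) + 2*(-2)*conj(-1) + 2*(0)*conj(1)]
      = (1/8)[(8) + (4) + (8) + (4) + (0)] = 24/8 = 3
  <chi_rho, chi_5> = (1/8)[1*(8)*conj(2) + 1*(4)*conj(-2) + 2*(-4)*conj(0) + 2*(-2)*conj(0) + 2*(0)*conj(0)]
      = (1/8)[(16) + (-8) + (0) + (0) + (0)] = 8/8 = 1
Dimension check: dim(rho) = sum (mult * dim) = 0*1 + 1*1 + 2*1 + 3*1 + 1*2 = 8 = chi_rho(e) = 8.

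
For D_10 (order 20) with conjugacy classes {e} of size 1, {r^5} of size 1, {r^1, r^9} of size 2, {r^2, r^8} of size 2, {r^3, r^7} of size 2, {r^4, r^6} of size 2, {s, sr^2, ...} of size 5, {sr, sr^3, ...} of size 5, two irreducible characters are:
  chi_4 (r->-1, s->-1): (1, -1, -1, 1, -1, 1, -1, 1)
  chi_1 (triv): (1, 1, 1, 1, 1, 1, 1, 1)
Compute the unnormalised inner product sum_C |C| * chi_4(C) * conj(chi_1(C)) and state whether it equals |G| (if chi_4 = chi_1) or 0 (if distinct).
Sum = 0; so <chi_4, chi_1> = 0 (distinct irreducibles are orthogonal).

Proof sketch: Compute term by term over conjugacy classes (|C| * chi_4(C) * conj(chi_1(C))):
  1*(1)*conj(1) + 1*(-1)*conj(1) + 2*(-1)*conj(1) + 2*(1)*conj(1) + 2*(-1)*conj(1) + 2*(1)*conj(1) + 5*(-1)*conj(1) + 5*(1)*conj(1)
  = (1) + (-1) + (-2) + (2) + (-2) + (2) + (-5) + (5)
  = 0.
Dividing by |G| = 20 gives 0/20 = 0, matching the row-orthogonality relation <chi_4, chi_1> = [chi_4 = chi_1].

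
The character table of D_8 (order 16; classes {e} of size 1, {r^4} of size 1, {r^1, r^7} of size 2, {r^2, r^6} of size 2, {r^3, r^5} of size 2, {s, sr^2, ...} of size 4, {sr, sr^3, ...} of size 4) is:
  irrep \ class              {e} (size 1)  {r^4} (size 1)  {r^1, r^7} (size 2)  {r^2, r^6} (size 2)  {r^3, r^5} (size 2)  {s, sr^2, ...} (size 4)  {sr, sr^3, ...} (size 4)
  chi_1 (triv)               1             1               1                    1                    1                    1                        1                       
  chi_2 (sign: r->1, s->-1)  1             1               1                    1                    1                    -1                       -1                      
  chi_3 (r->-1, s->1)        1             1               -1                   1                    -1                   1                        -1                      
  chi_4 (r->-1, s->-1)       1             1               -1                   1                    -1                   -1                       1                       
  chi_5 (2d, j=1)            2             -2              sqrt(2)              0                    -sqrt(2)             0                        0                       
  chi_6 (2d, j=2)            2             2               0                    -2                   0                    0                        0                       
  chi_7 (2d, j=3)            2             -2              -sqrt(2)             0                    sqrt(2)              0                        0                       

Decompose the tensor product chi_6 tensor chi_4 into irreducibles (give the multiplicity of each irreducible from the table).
chi_6 tensor chi_4 = chi_6 (all other irreducibles have multiplicity 0).

Working: The character of a tensor product is the pointwise product (chi_6 * chi_4)(C) = chi_6(C) * chi_4(C):
  {e}: (2)*(1), {r^4}: (2)*(1), {r^1, r^7}: (0)*(-1), {r^2, r^6}: (-2)*(1), {r^3, r^5}: (0)*(-1), {s, sr^2, ...}: (0)*(-1), {sr, sr^3, ...}: (0)*(1)
so (chi_6 * chi_4) takes values
  {e} -> 2, {r^4} -> 2, {r^1, r^7} -> 0, {r^2, r^6} -> -2, {r^3, r^5} -> 0, {s, sr^2, ...} -> 0, {sr, sr^3, ...} -> 0.
Now take the inner product of this character with each irreducible chi from the table, <chi_6*chi_4, chi> = (1/16) sum_C |C| (chi_6*chi_4)(C) conj(chi(C)):
  <chi_6*chi_4, chi_1> = (1/16)[1*(2)*conj(1) + 1*(2)*conj(1) + 2*(0)*conj(1) + 2*(-2)*conj(1) + 2*(0)*conj(1) + 4*(0)*conj(1) + 4*(0)*conj(1)]
      = (1/16)[(2) + (2) + (0) + (-4) + (0) + (0) + (0)] = 0/16 = 0
  <chi_6*chi_4, chi_2> = (1/16)[1*(2)*conj(1) + 1*(2)*conj(1) + 2*(0)*conj(1) + 2*(-2)*conj(1) + 2*(0)*conj(1) + 4*(0)*conj(-1) + 4*(0)*conj(-1)]
      = (1/16)[(2) + (2) + (0) + (-4) + (0) + (0) + (0)] = 0/16 = 0
  <chi_6*chi_4, chi_3> = (1/16)[1*(2)*conj(1) + 1*(2)*conj(1) + 2*(0)*conj(-1) + 2*(-2)*conj(1) + 2*(0)*conj(-1) + 4*(0)*conj(1) + 4*(0)*conj(-1)]
      = (1/16)[(2) + (2) + (0) + (-4) + (0) + (0) + (0)] = 0/16 = 0
  <chi_6*chi_4, chi_4> = (1/16)[1*(2)*conj(1) + 1*(2)*conj(1) + 2*(0)*conj(-1) + 2*(-2)*conj(1) + 2*(0)*conj(-1) + 4*(0)*conj(-1) + 4*(0)*conj(1)]
      = (1/16)[(2) + (2) + (0) + (-4) + (0) + (0) + (0)] = 0/16 = 0
  <chi_6*chi_4, chi_5> = (1/16)[1*(2)*conj(2) + 1*(2)*conj(-2) + 2*(0)*conj(sqrt(2)) + 2*(-2)*conj(0) + 2*(0)*conj(-sqrt(2)) + 4*(0)*conj(0) + 4*(0)*conj(0)]
      = (1/16)[(4) + (-4) + (0) + (0) + (0) + (0) + (0)] = 0/16 = 0
  <chi_6*chi_4, chi_6> = (1/16)[1*(2)*conj(2) + 1*(2)*conj(2) + 2*(0)*conj(0) + 2*(-2)*conj(-2) + 2*(0)*conj(0) + 4*(0)*conj(0) + 4*(0)*conj(0)]
      = (1/16)[(4) + (4) + (0) + (8) + (0) + (0) + (0)] = 16/16 = 1
  <chi_6*chi_4, chi_7> = (1/16)[1*(2)*conj(2) + 1*(2)*conj(-2) + 2*(0)*conj(-sqrt(2)) + 2*(-2)*conj(0) + 2*(0)*conj(sqrt(2)) + 4*(0)*conj(0) + 4*(0)*conj(0)]
      = (1/16)[(4) + (-4) + (0) + (0) + (0) + (0) + (0)] = 0/16 = 0
Hence the multiplicities are chi_6: 1. Dimension check: dim(chi_6)*dim(chi_4) = 2*1 = 2 and sum (mult * dim) = 1*2 = 2.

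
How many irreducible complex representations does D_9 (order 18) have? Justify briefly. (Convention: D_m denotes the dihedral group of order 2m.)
6

Reasoning: The number of irreducible complex representations of a finite group equals its number of conjugacy classes. D_9 has 6 conjugacy classes ((n+3)/2 for n odd), so D_9 (order 18) has exactly 6 irreducible complex representations.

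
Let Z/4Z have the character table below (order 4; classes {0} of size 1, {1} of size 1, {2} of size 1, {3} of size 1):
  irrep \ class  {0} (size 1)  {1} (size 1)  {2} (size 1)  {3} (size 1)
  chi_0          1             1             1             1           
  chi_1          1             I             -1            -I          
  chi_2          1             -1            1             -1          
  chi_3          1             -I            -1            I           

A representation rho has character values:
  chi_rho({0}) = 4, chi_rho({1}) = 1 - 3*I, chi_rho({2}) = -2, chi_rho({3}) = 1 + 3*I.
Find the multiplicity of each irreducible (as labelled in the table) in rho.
Multiplicities: chi_0: 1, chi_1: 0, chi_2: 0, chi_3: 3.

Explanation: Use <chi_rho, chi> = (1/|G|) sum_C |C| * chi_rho(C) * conj(chi(C)) with |G| = 4 for each irreducible chi in the table:
  <chi_rho, chi_0> = (1/4)[1*(4)*conj(1) + 1*(1 - 3*I)*conj(1) + 1*(-2)*conj(1) + 1*(1 + 3*I)*conj(1)]
      = (1/4)[(4) + (1 - 3*I) + (-2) + (1 + 3*I)] = 4/4 = 1
  <chi_rho, chi_1> = (1/4)[1*(4)*conj(1) + 1*(1 - 3*I)*conj(I) + 1*(-2)*conj(-1) + 1*(1 + 3*I)*conj(-I)]
      = (1/4)[(4) + (-3 - I) + (2) + (-3 + I)] = 0/4 = 0
  <chi_rho, chi_2> = (1/4)[1*(4)*conj(1) + 1*(1 - 3*I)*conj(-1) + 1*(-2)*conj(1) + 1*(1 + 3*I)*conj(-1)]
      = (1/4)[(4) + (-1 + 3*I) + (-2) + (-1 - 3*I)] = 0/4 = 0
  <chi_rho, chi_3> = (1/4)[1*(4)*conj(1) + 1*(1 - 3*I)*conj(-I) + 1*(-2)*conj(-1) + 1*(1 + 3*I)*conj(I)]
      = (1/4)[(4) + (3 + I) + (2) + (3 - I)] = 12/4 = 3
(Exp terms are combined using exp(i*s)*conj(exp(i*t)) = exp(i*(s-t)), and sums of them are collapsed using the identity that for every m > 1 the m distinct m-th roots of unity sum to 0, e.g. 1 + exp(2*I*pi/3) + exp(-2*I*pi/3) = 0.)
Dimension check: dim(rho) = sum (mult * dim) = 1*1 + 0*1 + 0*1 + 3*1 = 4 = chi_rho(e) = 4.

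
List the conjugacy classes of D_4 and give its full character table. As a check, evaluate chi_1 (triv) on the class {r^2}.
Conjugacy classes: {e} of size 1, {r^2} of size 1, {r^1, r^3} of size 2, {s, sr^2, ...} of size 2, {sr, sr^3, ...} of size 2.
Character table:
  irrep \ class              {e} (size 1)  {r^2} (size 1)  {r^1, r^3} (size 2)  {s, sr^2, ...} (size 2)  {sr, sr^3, ...} (size 2)
  chi_1 (triv)               1             1               1                    1                        1                       
  chi_2 (sign: r->1, s->-1)  1             1               1                    -1                       -1                      
  chi_3 (r->-1, s->1)        1             1               -1                   1                        -1                      
  chi_4 (r->-1, s->-1)       1             1               -1                   -1                       1                       
  chi_5 (2d, j=1)            2             -2              0                    0                        0                       

Spot check: chi_1 (triv) on {r^2} = 1.

Justification: D_4 has order 2*4 = 8 with 5 conjugacy classes, hence 5 irreducibles. Sum of squared dims 1 + 1 + 1 + 1 + 4 = 8 = |G|. Linear characters come from the abelianisation; the 2-dimensional irreps have character r^k -> 2*cos(2*pi*j*k/4), reflections -> 0.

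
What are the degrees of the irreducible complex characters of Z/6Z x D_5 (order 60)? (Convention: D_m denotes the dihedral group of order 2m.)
Dimensions: 1, 1, 1, 1, 1, 1, 1, 1, 1, 1, 1, 1, 2, 2, 2, 2, 2, 2, 2, 2, 2, 2, 2, 2

Working: There are 24 irreducibles (= number of conjugacy classes). Their dimensions d_i satisfy sum d_i^2 = |G| = 60: 1 + 1 + 1 + 1 + 1 + 1 + 1 + 1 + 1 + 1 + 1 + 1 + 4 + 4 + 4 + 4 + 4 + 4 + 4 + 4 + 4 + 4 + 4 + 4 = 60. (For the product with Z/6Z: each of the 6 1-dim characters of Z/6Z tensors with each irrep of D_5, giving 6 copies of each D_5-dimension.)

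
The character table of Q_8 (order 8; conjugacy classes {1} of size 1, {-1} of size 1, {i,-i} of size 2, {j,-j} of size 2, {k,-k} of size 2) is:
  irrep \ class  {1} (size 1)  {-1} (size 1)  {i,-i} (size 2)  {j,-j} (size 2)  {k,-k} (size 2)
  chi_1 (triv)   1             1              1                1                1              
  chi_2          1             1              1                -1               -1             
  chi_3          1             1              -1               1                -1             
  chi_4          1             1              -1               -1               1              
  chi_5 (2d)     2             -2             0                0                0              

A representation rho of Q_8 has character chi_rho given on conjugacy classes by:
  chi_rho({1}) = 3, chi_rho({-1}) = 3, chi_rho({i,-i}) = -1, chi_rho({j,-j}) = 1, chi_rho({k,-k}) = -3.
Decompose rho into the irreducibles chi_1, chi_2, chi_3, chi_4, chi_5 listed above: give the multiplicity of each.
Multiplicities: chi_1: 0, chi_2: 1, chi_3: 2, chi_4: 0, chi_5: 0.

Explanation: Use <chi_rho, chi> = (1/|G|) sum_C |C| * chi_rho(C) * conj(chi(C)) with |G| = 8 for each irreducible chi in the table:
  <chi_rho, chi_1> = (1/8)[1*(3)*conj(1) + 1*(3)*conj(1) + 2*(-1)*conj(1) + 2*(1)*conj(1) + 2*(-3)*conj(1)]
      = (1/8)[(3) + (3) + (-2) + (2) + (-6)] = 0/8 = 0
  <chi_rho, chi_2> = (1/8)[1*(3)*conj(1) + 1*(3)*conj(1) + 2*(-1)*conj(1) + 2*(1)*conj(-1) + 2*(-3)*conj(-1)]
      = (1/8)[(3) + (3) + (-2) + (-2) + (6)] = 8/8 = 1
  <chi_rho, chi_3> = (1/8)[1*(3)*conj(1) + 1*(3)*conj(1) + 2*(-1)*conj(-1) + 2*(1)*conj(1) + 2*(-3)*conj(-1)]
      = (1/8)[(3) + (3) + (2) + (2) + (6)] = 16/8 = 2
  <chi_rho, chi_4> = (1/8)[1*(3)*conj(1) + 1*(3)*conj(1) + 2*(-1)*conj(-1) + 2*(1)*conj(-1) + 2*(-3)*conj(1)]
      = (1/8)[(3) + (3) + (2) + (-2) + (-6)] = 0/8 = 0
  <chi_rho, chi_5> = (1/8)[1*(3)*conj(2) + 1*(3)*conj(-2) + 2*(-1)*conj(0) + 2*(1)*conj(0) + 2*(-3)*conj(0)]
      = (1/8)[(6) + (-6) + (0) + (0) + (0)] = 0/8 = 0
Dimension check: dim(rho) = sum (mult * dim) = 0*1 + 1*1 + 2*1 + 0*1 + 0*2 = 3 = chi_rho(e) = 3.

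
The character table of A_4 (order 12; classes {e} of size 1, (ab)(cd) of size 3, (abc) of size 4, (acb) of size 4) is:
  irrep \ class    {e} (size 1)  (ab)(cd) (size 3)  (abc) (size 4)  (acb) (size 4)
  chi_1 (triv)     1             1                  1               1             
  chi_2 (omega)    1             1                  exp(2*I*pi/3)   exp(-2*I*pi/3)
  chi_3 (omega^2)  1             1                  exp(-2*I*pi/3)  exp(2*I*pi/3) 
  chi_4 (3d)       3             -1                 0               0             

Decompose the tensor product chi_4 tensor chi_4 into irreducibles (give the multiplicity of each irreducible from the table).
chi_4 tensor chi_4 = chi_1 + chi_2 + chi_3 + 2*chi_4 (all other irreducibles have multiplicity 0).

Argument: The character of a tensor product is the pointwise product (chi_4 * chi_4)(C) = chi_4(C) * chi_4(C):
  {e}: (3)*(3), (ab)(cd): (-1)*(-1), (abc): (0)*(0), (acb): (0)*(0)
so (chi_4 * chi_4) takes values
  {e} -> 9, (ab)(cd) -> 1, (abc) -> 0, (acb) -> 0.
Now take the inner product of this character with each irreducible chi from the table, <chi_4*chi_4, chi> = (1/12) sum_C |C| (chi_4*chi_4)(C) conj(chi(C)):
  <chi_4*chi_4, chi_1> = (1/12)[1*(9)*conj(1) + 3*(1)*conj(1) + 4*(0)*conj(1) + 4*(0)*conj(1)]
      = (1/12)[(9) + (3) + (0) + (0)] = 12/12 = 1
  <chi_4*chi_4, chi_2> = (1/12)[1*(9)*conj(1) + 3*(1)*conj(1) + 4*(0)*conj(exp(2*I*pi/3)) + 4*(0)*conj(exp(-2*I*pi/3))]
      = (1/12)[(9) + (3) + (0) + (0)] = 12/12 = 1
  <chi_4*chi_4, chi_3> = (1/12)[1*(9)*conj(1) + 3*(1)*conj(1) + 4*(0)*conj(exp(-2*I*pi/3)) + 4*(0)*conj(exp(2*I*pi/3))]
      = (1/12)[(9) + (3) + (0) + (0)] = 12/12 = 1
  <chi_4*chi_4, chi_4> = (1/12)[1*(9)*conj(3) + 3*(1)*conj(-1) + 4*(0)*conj(0) + 4*(0)*conj(0)]
      = (1/12)[(27) + (-3) + (0) + (0)] = 24/12 = 2
(Exp terms are combined using exp(i*s)*conj(exp(i*t)) = exp(i*(s-t)), and sums of them are collapsed using the identity that for every m > 1 the m distinct m-th roots of unity sum to 0, e.g. 1 + exp(2*I*pi/3) + exp(-2*I*pi/3) = 0.)
Hence the multiplicities are chi_1: 1, chi_2: 1, chi_3: 1, chi_4: 2. Dimension check: dim(chi_4)*dim(chi_4) = 3*3 = 9 and sum (mult * dim) = 1*1 + 1*1 + 1*1 + 2*3 = 9.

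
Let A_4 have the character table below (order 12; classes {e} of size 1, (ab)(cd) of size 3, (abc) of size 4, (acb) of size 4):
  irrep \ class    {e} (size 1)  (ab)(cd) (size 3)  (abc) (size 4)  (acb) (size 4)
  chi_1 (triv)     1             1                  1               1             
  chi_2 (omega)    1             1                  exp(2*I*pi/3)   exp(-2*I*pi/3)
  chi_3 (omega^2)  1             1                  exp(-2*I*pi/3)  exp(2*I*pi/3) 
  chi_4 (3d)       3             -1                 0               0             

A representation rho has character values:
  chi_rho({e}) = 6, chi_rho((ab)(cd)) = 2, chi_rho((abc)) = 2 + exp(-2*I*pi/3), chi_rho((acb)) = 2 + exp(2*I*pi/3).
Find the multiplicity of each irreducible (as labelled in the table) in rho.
Multiplicities: chi_1: 2, chi_2: 0, chi_3: 1, chi_4: 1.

Working: Use <chi_rho, chi> = (1/|G|) sum_C |C| * chi_rho(C) * conj(chi(C)) with |G| = 12 for each irreducible chi in the table:
  <chi_rho, chi_1> = (1/12)[1*(6)*conj(1) + 3*(2)*conj(1) + 4*(2 + exp(-2*I*pi/3))*conj(1) + 4*(2 + exp(2*I*pi/3))*conj(1)]
      = (1/12)[(6) + (6) + (8 + 4*exp(-2*I*pi/3)) + (8 + 4*exp(2*I*pi/3))] = 24/12 = 2
  <chi_rho, chi_2> = (1/12)[1*(6)*conj(1) + 3*(2)*conj(1) + 4*(2 + exp(-2*I*pi/3))*conj(exp(2*I*pi/3)) + 4*(2 + exp(2*I*pi/3))*conj(exp(-2*I*pi/3))]
      = (1/12)[(6) + (6) + (8*exp(-2*I*pi/3) + 4*exp(2*I*pi/3)) + (4*exp(-2*I*pi/3) + 8*exp(2*I*pi/3))] = 0/12 = 0
  <chi_rho, chi_3> = (1/12)[1*(6)*conj(1) + 3*(2)*conj(1) + 4*(2 + exp(-2*I*pi/3))*conj(exp(-2*I*pi/3)) + 4*(2 + exp(2*I*pi/3))*conj(exp(2*I*pi/3))]
      = (1/12)[(6) + (6) + (4 + 8*exp(2*I*pi/3)) + (4 + 8*exp(-2*I*pi/3))] = 12/12 = 1
  <chi_rho, chi_4> = (1/12)[1*(6)*conj(3) + 3*(2)*conj(-1) + 4*(2 + exp(-2*I*pi/3))*conj(0) + 4*(2 + exp(2*I*pi/3))*conj(0)]
      = (1/12)[(18) + (-6) + (0) + (0)] = 12/12 = 1
(Exp terms are combined using exp(i*s)*conj(exp(i*t)) = exp(i*(s-t)), and sums of them are collapsed using the identity that for every m > 1 the m distinct m-th roots of unity sum to 0, e.g. 1 + exp(2*I*pi/3) + exp(-2*I*pi/3) = 0.)
Dimension check: dim(rho) = sum (mult * dim) = 2*1 + 0*1 + 1*1 + 1*3 = 6 = chi_rho(e) = 6.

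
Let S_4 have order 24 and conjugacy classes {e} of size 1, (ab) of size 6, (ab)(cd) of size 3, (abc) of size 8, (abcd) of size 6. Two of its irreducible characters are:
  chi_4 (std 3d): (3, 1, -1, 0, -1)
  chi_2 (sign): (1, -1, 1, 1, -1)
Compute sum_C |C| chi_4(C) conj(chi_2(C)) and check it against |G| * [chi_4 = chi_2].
Sum = 0; so <chi_4, chi_2> = 0 (distinct irreducibles are orthogonal).

Reasoning: Compute term by term over conjugacy classes (|C| * chi_4(C) * conj(chi_2(C))):
  1*(3)*conj(1) + 6*(1)*conj(-1) + 3*(-1)*conj(1) + 8*(0)*conj(1) + 6*(-1)*conj(-1)
  = (3) + (-6) + (-3) + (0) + (6)
  = 0.
Dividing by |G| = 24 gives 0/24 = 0, matching the row-orthogonality relation <chi_4, chi_2> = [chi_4 = chi_2].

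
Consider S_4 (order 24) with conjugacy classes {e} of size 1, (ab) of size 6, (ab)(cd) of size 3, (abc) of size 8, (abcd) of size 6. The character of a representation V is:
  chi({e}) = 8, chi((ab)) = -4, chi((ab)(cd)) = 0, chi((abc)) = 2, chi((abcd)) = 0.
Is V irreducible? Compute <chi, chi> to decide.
Not irreducible (reducible): <chi, chi> = 8 > 1.

Derivation: <chi, chi> = (1/|G|) sum_C |C| * |chi(C)|^2 = (1/24)[1*|8|^2 + 6*|-4|^2 + 3*|0|^2 + 8*|2|^2 + 6*|0|^2]
  = (1/24)[(64) + (96) + (0) + (32) + (0)] = 192/24 = 8.
A character is irreducible iff <chi, chi> = 1, so this representation is reducible.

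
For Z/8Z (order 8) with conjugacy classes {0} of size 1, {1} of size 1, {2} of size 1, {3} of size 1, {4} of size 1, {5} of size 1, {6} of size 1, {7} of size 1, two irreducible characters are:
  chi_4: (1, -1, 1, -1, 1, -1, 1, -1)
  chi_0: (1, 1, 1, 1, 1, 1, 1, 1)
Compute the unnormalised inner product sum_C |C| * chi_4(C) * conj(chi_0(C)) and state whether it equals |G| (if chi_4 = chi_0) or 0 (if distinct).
Sum = 0; so <chi_4, chi_0> = 0 (distinct irreducibles are orthogonal).

Why: Compute term by term over conjugacy classes (|C| * chi_4(C) * conj(chi_0(C))):
  1*(1)*conj(1) + 1*(-1)*conj(1) + 1*(1)*conj(1) + 1*(-1)*conj(1) + 1*(1)*conj(1) + 1*(-1)*conj(1) + 1*(1)*conj(1) + 1*(-1)*conj(1)
  = (1) + (-1) + (1) + (-1) + (1) + (-1) + (1) + (-1)
  = 0.
(Exp terms are combined using exp(i*s)*conj(exp(i*t)) = exp(i*(s-t)), and sums of them are collapsed using the identity that for every m > 1 the m distinct m-th roots of unity sum to 0, e.g. 1 + exp(2*I*pi/3) + exp(-2*I*pi/3) = 0.)
Dividing by |G| = 8 gives 0/8 = 0, matching the row-orthogonality relation <chi_4, chi_0> = [chi_4 = chi_0].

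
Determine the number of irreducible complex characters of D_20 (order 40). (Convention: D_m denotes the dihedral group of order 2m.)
13

Solution. The number of irreducible complex representations of a finite group equals its number of conjugacy classes. D_20 has 13 conjugacy classes (n/2 + 3 for n even), so D_20 (order 40) has exactly 13 irreducible complex representations.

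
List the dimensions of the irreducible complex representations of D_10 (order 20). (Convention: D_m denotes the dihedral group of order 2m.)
Dimensions: 1, 1, 1, 1, 2, 2, 2, 2

Argument: There are 8 irreducibles (= number of conjugacy classes). Their dimensions d_i satisfy sum d_i^2 = |G| = 20: 1 + 1 + 1 + 1 + 4 + 4 + 4 + 4 = 20.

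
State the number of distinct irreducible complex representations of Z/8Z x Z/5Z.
40

Argument: The number of irreducible complex representations of a finite group equals its number of conjugacy classes. Z/8Z x Z/5Z is abelian of order 40, so every element is its own conjugacy class: 40 classes, so Z/8Z x Z/5Z (order 40) has exactly 40 irreducible complex representations.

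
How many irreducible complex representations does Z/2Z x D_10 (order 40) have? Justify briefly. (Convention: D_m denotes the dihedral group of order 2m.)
16

Solution. The number of irreducible complex representations of a finite group equals its number of conjugacy classes. For a direct product, #classes(G x H) = #classes(G) * #classes(H). Z/2Z has 2 classes (abelian), D_10 has 8 classes, so 2 * 8 = 16, so Z/2Z x D_10 (order 40) has exactly 16 irreducible complex representations.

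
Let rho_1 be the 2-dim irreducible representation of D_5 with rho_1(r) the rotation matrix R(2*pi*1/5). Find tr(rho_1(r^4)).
chi_{rho_1}(r^4) = 2*cos(2*pi*1*4/5) = -1/2 + sqrt(5)/2

Details: rho_1(r^4) is rotation by angle 2*pi*1*4/5, whose trace is 2*cos(2*pi*1*4/5) = -1/2 + sqrt(5)/2.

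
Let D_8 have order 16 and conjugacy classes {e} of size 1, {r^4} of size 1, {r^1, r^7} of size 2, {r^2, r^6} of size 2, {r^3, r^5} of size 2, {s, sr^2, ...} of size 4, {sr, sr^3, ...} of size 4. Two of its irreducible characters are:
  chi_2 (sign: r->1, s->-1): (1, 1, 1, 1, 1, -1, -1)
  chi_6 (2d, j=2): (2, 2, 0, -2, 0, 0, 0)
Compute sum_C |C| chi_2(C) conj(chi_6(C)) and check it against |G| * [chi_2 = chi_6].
Sum = 0; so <chi_2, chi_6> = 0 (distinct irreducibles are orthogonal).

Reasoning: Compute term by term over conjugacy classes (|C| * chi_2(C) * conj(chi_6(C))):
  1*(1)*conj(2) + 1*(1)*conj(2) + 2*(1)*conj(0) + 2*(1)*conj(-2) + 2*(1)*conj(0) + 4*(-1)*conj(0) + 4*(-1)*conj(0)
  = (2) + (2) + (0) + (-4) + (0) + (0) + (0)
  = 0.
Dividing by |G| = 16 gives 0/16 = 0, matching the row-orthogonality relation <chi_2, chi_6> = [chi_2 = chi_6].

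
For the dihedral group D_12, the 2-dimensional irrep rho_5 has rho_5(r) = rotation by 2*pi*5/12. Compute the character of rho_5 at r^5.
chi_{rho_5}(r^5) = 2*cos(2*pi*5*5/12) = sqrt(3)

Details: rho_5(r^5) is rotation by angle 2*pi*5*5/12, whose trace is 2*cos(2*pi*5*5/12) = sqrt(3).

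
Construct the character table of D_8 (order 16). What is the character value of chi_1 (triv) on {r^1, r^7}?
Conjugacy classes: {e} of size 1, {r^4} of size 1, {r^1, r^7} of size 2, {r^2, r^6} of size 2, {r^3, r^5} of size 2, {s, sr^2, ...} of size 4, {sr, sr^3, ...} of size 4.
Character table:
  irrep \ class              {e} (size 1)  {r^4} (size 1)  {r^1, r^7} (size 2)  {r^2, r^6} (size 2)  {r^3, r^5} (size 2)  {s, sr^2, ...} (size 4)  {sr, sr^3, ...} (size 4)
  chi_1 (triv)               1             1               1                    1                    1                    1                        1                       
  chi_2 (sign: r->1, s->-1)  1             1               1                    1                    1                    -1                       -1                      
  chi_3 (r->-1, s->1)        1             1               -1                   1                    -1                   1                        -1                      
  chi_4 (r->-1, s->-1)       1             1               -1                   1                    -1                   -1                       1                       
  chi_5 (2d, j=1)            2             -2              sqrt(2)              0                    -sqrt(2)             0                        0                       
  chi_6 (2d, j=2)            2             2               0                    -2                   0                    0                        0                       
  chi_7 (2d, j=3)            2             -2              -sqrt(2)             0                    sqrt(2)              0                        0                       

Spot check: chi_1 (triv) on {r^1, r^7} = 1.

Details: D_8 has order 2*8 = 16 with 7 conjugacy classes, hence 7 irreducibles. Sum of squared dims 1 + 1 + 1 + 1 + 4 + 4 + 4 = 16 = |G|. Linear characters come from the abelianisation; the 2-dimensional irreps have character r^k -> 2*cos(2*pi*j*k/8), reflections -> 0.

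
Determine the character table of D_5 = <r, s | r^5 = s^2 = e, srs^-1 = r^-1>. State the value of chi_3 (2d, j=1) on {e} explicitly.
Conjugacy classes: {e} of size 1, {r^1, r^4} of size 2, {r^2, r^3} of size 2, {s, sr, ..., sr^4} of size 5.
Character table:
  irrep \ class              {e} (size 1)  {r^1, r^4} (size 2)  {r^2, r^3} (size 2)  {s, sr, ..., sr^4} (size 5)
  chi_1 (triv)               1             1                    1                    1                          
  chi_2 (sign: r->1, s->-1)  1             1                    1                    -1                         
  chi_3 (2d, j=1)            2             -1/2 + sqrt(5)/2     -sqrt(5)/2 - 1/2     0                          
  chi_4 (2d, j=2)            2             -sqrt(5)/2 - 1/2     -1/2 + sqrt(5)/2     0                          

Spot check: chi_3 (2d, j=1) on {e} = 2.

D_5 has order 2*5 = 10 with 4 conjugacy classes, hence 4 irreducibles. Sum of squared dims 1 + 1 + 4 + 4 = 10 = |G|. Linear characters come from the abelianisation; the 2-dimensional irreps have character r^k -> 2*cos(2*pi*j*k/5), reflections -> 0.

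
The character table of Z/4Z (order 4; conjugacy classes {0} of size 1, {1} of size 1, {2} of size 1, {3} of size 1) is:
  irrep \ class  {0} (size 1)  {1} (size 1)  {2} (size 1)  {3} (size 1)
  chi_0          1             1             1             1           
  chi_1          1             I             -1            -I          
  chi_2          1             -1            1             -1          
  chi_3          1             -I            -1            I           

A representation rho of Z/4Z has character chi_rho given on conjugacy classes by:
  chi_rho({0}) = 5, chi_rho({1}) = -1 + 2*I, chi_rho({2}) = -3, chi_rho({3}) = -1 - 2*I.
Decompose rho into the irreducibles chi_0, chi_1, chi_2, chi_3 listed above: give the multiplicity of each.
Multiplicities: chi_0: 0, chi_1: 3, chi_2: 1, chi_3: 1.

Solution. Use <chi_rho, chi> = (1/|G|) sum_C |C| * chi_rho(C) * conj(chi(C)) with |G| = 4 for each irreducible chi in the table:
  <chi_rho, chi_0> = (1/4)[1*(5)*conj(1) + 1*(-1 + 2*I)*conj(1) + 1*(-3)*conj(1) + 1*(-1 - 2*I)*conj(1)]
      = (1/4)[(5) + (-1 + 2*I) + (-3) + (-1 - 2*I)] = 0/4 = 0
  <chi_rho, chi_1> = (1/4)[1*(5)*conj(1) + 1*(-1 + 2*I)*conj(I) + 1*(-3)*conj(-1) + 1*(-1 - 2*I)*conj(-I)]
      = (1/4)[(5) + (2 + I) + (3) + (2 - I)] = 12/4 = 3
  <chi_rho, chi_2> = (1/4)[1*(5)*conj(1) + 1*(-1 + 2*I)*conj(-1) + 1*(-3)*conj(1) + 1*(-1 - 2*I)*conj(-1)]
      = (1/4)[(5) + (1 - 2*I) + (-3) + (1 + 2*I)] = 4/4 = 1
  <chi_rho, chi_3> = (1/4)[1*(5)*conj(1) + 1*(-1 + 2*I)*conj(-I) + 1*(-3)*conj(-1) + 1*(-1 - 2*I)*conj(I)]
      = (1/4)[(5) + (-2 - I) + (3) + (-2 + I)] = 4/4 = 1
(Exp terms are combined using exp(i*s)*conj(exp(i*t)) = exp(i*(s-t)), and sums of them are collapsed using the identity that for every m > 1 the m distinct m-th roots of unity sum to 0, e.g. 1 + exp(2*I*pi/3) + exp(-2*I*pi/3) = 0.)
Dimension check: dim(rho) = sum (mult * dim) = 0*1 + 3*1 + 1*1 + 1*1 = 5 = chi_rho(e) = 5.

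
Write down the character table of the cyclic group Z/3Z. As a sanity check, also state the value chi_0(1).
Character table of Z/3Z (irreps indexed chi_0,...,chi_2 with chi_k(m) = zeta_3^(k*m), zeta_3 = exp(2*pi*i/3)):
  irrep \ class  {0} (size 1)  {1} (size 1)    {2} (size 1)  
  chi_0          1             1               1             
  chi_1          1             exp(2*I*pi/3)   exp(-2*I*pi/3)
  chi_2          1             exp(-2*I*pi/3)  exp(2*I*pi/3) 

Spot check: chi_0(1) = zeta_3^(0*1) = zeta_3^0 = 1.

Details: Z/3Z is abelian, so all 3 irreducible complex representations are 1-dimensional. They are given by chi_k(m) = zeta_3^(k*m) for k = 0,...,2. Row orthogonality: sum_m chi_k(m) conj(chi_l(m)) = 3 * [k = l].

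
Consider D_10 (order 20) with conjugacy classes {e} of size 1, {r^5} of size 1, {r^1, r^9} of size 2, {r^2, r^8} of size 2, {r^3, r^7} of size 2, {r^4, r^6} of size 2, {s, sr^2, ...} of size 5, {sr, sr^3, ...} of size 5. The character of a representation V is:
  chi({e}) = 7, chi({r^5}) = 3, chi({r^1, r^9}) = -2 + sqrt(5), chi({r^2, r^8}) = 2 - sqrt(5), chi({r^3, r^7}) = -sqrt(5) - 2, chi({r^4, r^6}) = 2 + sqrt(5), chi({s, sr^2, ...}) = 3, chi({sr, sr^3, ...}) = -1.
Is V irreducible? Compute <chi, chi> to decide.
Not irreducible (reducible): <chi, chi> = 9 > 1.

Working: <chi, chi> = (1/|G|) sum_C |C| * |chi(C)|^2 = (1/20)[1*|7|^2 + 1*|3|^2 + 2*|-2 + sqrt(5)|^2 + 2*|2 - sqrt(5)|^2 + 2*|-sqrt(5) - 2|^2 + 2*|2 + sqrt(5)|^2 + 5*|3|^2 + 5*|-1|^2]
  = (1/20)[(49) + (9) + (18 - 8*sqrt(5)) + (18 - 8*sqrt(5)) + (8*sqrt(5) + 18) + (8*sqrt(5) + 18) + (45) + (5)] = 180/20 = 9.
A character is irreducible iff <chi, chi> = 1, so this representation is reducible.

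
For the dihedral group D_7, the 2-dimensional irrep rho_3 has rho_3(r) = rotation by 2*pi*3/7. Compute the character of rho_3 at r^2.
chi_{rho_3}(r^2) = 2*cos(2*pi*3*2/7) = 2*cos(2*pi/7)

Solution. rho_3(r^2) is rotation by angle 2*pi*3*2/7, whose trace is 2*cos(2*pi*3*2/7) = 2*cos(2*pi/7).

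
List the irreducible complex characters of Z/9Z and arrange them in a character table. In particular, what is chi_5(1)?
Character table of Z/9Z (irreps indexed chi_0,...,chi_8 with chi_k(m) = zeta_9^(k*m), zeta_9 = exp(2*pi*i/9)):
  irrep \ class  {0} (size 1)  {1} (size 1)    {2} (size 1)    {3} (size 1)    {4} (size 1)    {5} (size 1)    {6} (size 1)    {7} (size 1)    {8} (size 1)  
  chi_0          1             1               1               1               1               1               1               1               1             
  chi_1          1             exp(2*I*pi/9)   exp(4*I*pi/9)   exp(2*I*pi/3)   exp(8*I*pi/9)   exp(-8*I*pi/9)  exp(-2*I*pi/3)  exp(-4*I*pi/9)  exp(-2*I*pi/9)
  chi_2          1             exp(4*I*pi/9)   exp(8*I*pi/9)   exp(-2*I*pi/3)  exp(-2*I*pi/9)  exp(2*I*pi/9)   exp(2*I*pi/3)   exp(-8*I*pi/9)  exp(-4*I*pi/9)
  chi_3          1             exp(2*I*pi/3)   exp(-2*I*pi/3)  1               exp(2*I*pi/3)   exp(-2*I*pi/3)  1               exp(2*I*pi/3)   exp(-2*I*pi/3)
  chi_4          1             exp(8*I*pi/9)   exp(-2*I*pi/9)  exp(2*I*pi/3)   exp(-4*I*pi/9)  exp(4*I*pi/9)   exp(-2*I*pi/3)  exp(2*I*pi/9)   exp(-8*I*pi/9)
  chi_5          1             exp(-8*I*pi/9)  exp(2*I*pi/9)   exp(-2*I*pi/3)  exp(4*I*pi/9)   exp(-4*I*pi/9)  exp(2*I*pi/3)   exp(-2*I*pi/9)  exp(8*I*pi/9) 
  chi_6          1             exp(-2*I*pi/3)  exp(2*I*pi/3)   1               exp(-2*I*pi/3)  exp(2*I*pi/3)   1               exp(-2*I*pi/3)  exp(2*I*pi/3) 
  chi_7          1             exp(-4*I*pi/9)  exp(-8*I*pi/9)  exp(2*I*pi/3)   exp(2*I*pi/9)   exp(-2*I*pi/9)  exp(-2*I*pi/3)  exp(8*I*pi/9)   exp(4*I*pi/9) 
  chi_8          1             exp(-2*I*pi/9)  exp(-4*I*pi/9)  exp(-2*I*pi/3)  exp(-8*I*pi/9)  exp(8*I*pi/9)   exp(2*I*pi/3)   exp(4*I*pi/9)   exp(2*I*pi/9) 

Spot check: chi_5(1) = zeta_9^(5*1) = zeta_9^5 = exp(-8*I*pi/9).

Details: Z/9Z is abelian, so all 9 irreducible complex representations are 1-dimensional. They are given by chi_k(m) = zeta_9^(k*m) for k = 0,...,8. Row orthogonality: sum_m chi_k(m) conj(chi_l(m)) = 9 * [k = l].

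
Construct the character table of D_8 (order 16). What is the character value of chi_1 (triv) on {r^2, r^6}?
Conjugacy classes: {e} of size 1, {r^4} of size 1, {r^1, r^7} of size 2, {r^2, r^6} of size 2, {r^3, r^5} of size 2, {s, sr^2, ...} of size 4, {sr, sr^3, ...} of size 4.
Character table:
  irrep \ class              {e} (size 1)  {r^4} (size 1)  {r^1, r^7} (size 2)  {r^2, r^6} (size 2)  {r^3, r^5} (size 2)  {s, sr^2, ...} (size 4)  {sr, sr^3, ...} (size 4)
  chi_1 (triv)               1             1               1                    1                    1                    1                        1                       
  chi_2 (sign: r->1, s->-1)  1             1               1                    1                    1                    -1                       -1                      
  chi_3 (r->-1, s->1)        1             1               -1                   1                    -1                   1                        -1                      
  chi_4 (r->-1, s->-1)       1             1               -1                   1                    -1                   -1                       1                       
  chi_5 (2d, j=1)            2             -2              sqrt(2)              0                    -sqrt(2)             0                        0                       
  chi_6 (2d, j=2)            2             2               0                    -2                   0                    0                        0                       
  chi_7 (2d, j=3)            2             -2              -sqrt(2)             0                    sqrt(2)              0                        0                       

Spot check: chi_1 (triv) on {r^2, r^6} = 1.

Derivation: D_8 has order 2*8 = 16 with 7 conjugacy classes, hence 7 irreducibles. Sum of squared dims 1 + 1 + 1 + 1 + 4 + 4 + 4 = 16 = |G|. Linear characters come from the abelianisation; the 2-dimensional irreps have character r^k -> 2*cos(2*pi*j*k/8), reflections -> 0.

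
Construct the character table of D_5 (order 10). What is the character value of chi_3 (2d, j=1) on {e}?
Conjugacy classes: {e} of size 1, {r^1, r^4} of size 2, {r^2, r^3} of size 2, {s, sr, ..., sr^4} of size 5.
Character table:
  irrep \ class              {e} (size 1)  {r^1, r^4} (size 2)  {r^2, r^3} (size 2)  {s, sr, ..., sr^4} (size 5)
  chi_1 (triv)               1             1                    1                    1                          
  chi_2 (sign: r->1, s->-1)  1             1                    1                    -1                         
  chi_3 (2d, j=1)            2             -1/2 + sqrt(5)/2     -sqrt(5)/2 - 1/2     0                          
  chi_4 (2d, j=2)            2             -sqrt(5)/2 - 1/2     -1/2 + sqrt(5)/2     0                          

Spot check: chi_3 (2d, j=1) on {e} = 2.

Working: D_5 has order 2*5 = 10 with 4 conjugacy classes, hence 4 irreducibles. Sum of squared dims 1 + 1 + 4 + 4 = 10 = |G|. Linear characters come from the abelianisation; the 2-dimensional irreps have character r^k -> 2*cos(2*pi*j*k/5), reflections -> 0.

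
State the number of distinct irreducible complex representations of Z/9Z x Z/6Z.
54

Explanation: The number of irreducible complex representations of a finite group equals its number of conjugacy classes. Z/9Z x Z/6Z is abelian of order 54, so every element is its own conjugacy class: 54 classes, so Z/9Z x Z/6Z (order 54) has exactly 54 irreducible complex representations.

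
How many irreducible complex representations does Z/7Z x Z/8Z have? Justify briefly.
56

Derivation: The number of irreducible complex representations of a finite group equals its number of conjugacy classes. Z/7Z x Z/8Z is abelian of order 56, so every element is its own conjugacy class: 56 classes, so Z/7Z x Z/8Z (order 56) has exactly 56 irreducible complex representations.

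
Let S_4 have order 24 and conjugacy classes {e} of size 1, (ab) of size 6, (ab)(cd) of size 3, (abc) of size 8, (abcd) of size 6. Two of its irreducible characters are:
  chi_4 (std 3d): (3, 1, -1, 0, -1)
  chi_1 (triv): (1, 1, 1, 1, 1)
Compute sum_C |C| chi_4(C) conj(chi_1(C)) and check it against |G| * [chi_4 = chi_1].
Sum = 0; so <chi_4, chi_1> = 0 (distinct irreducibles are orthogonal).

Working: Compute term by term over conjugacy classes (|C| * chi_4(C) * conj(chi_1(C))):
  1*(3)*conj(1) + 6*(1)*conj(1) + 3*(-1)*conj(1) + 8*(0)*conj(1) + 6*(-1)*conj(1)
  = (3) + (6) + (-3) + (0) + (-6)
  = 0.
Dividing by |G| = 24 gives 0/24 = 0, matching the row-orthogonality relation <chi_4, chi_1> = [chi_4 = chi_1].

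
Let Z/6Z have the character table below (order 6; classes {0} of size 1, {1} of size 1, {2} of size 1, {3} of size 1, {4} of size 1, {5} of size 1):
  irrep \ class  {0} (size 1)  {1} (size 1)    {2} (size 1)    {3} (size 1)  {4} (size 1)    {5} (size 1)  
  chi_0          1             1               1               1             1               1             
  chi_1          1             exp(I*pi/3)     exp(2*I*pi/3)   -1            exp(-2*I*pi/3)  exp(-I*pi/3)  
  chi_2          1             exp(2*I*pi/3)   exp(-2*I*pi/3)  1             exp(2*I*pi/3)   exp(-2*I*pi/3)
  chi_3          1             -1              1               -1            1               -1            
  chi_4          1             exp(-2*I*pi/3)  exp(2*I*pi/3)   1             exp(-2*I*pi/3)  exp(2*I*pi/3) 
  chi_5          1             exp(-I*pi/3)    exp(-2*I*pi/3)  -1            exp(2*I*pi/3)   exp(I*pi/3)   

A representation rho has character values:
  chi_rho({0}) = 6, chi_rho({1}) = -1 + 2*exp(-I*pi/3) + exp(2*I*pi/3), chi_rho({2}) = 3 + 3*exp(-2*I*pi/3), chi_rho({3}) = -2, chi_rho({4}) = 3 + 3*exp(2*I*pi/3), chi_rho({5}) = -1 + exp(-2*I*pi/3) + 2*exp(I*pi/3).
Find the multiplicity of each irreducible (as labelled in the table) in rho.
Multiplicities: chi_0: 1, chi_1: 0, chi_2: 1, chi_3: 2, chi_4: 0, chi_5: 2.

Reasoning: Use <chi_rho, chi> = (1/|G|) sum_C |C| * chi_rho(C) * conj(chi(C)) with |G| = 6 for each irreducible chi in the table:
  <chi_rho, chi_0> = (1/6)[1*(6)*conj(1) + 1*(-1 + 2*exp(-I*pi/3) + exp(2*I*pi/3))*conj(1) + 1*(3 + 3*exp(-2*I*pi/3))*conj(1) + 1*(-2)*conj(1) + 1*(3 + 3*exp(2*I*pi/3))*conj(1) + 1*(-1 + exp(-2*I*pi/3) + 2*exp(I*pi/3))*conj(1)]
      = (1/6)[(6) + (-1 + 2*exp(-I*pi/3) + exp(2*I*pi/3)) + (3 + 3*exp(-2*I*pi/3)) + (-2) + (3 + 3*exp(2*I*pi/3)) + (-1 + exp(-2*I*pi/3) + 2*exp(I*pi/3))] = 6/6 = 1
  <chi_rho, chi_1> = (1/6)[1*(6)*conj(1) + 1*(-1 + 2*exp(-I*pi/3) + exp(2*I*pi/3))*conj(exp(I*pi/3)) + 1*(3 + 3*exp(-2*I*pi/3))*conj(exp(2*I*pi/3)) + 1*(-2)*conj(-1) + 1*(3 + 3*exp(2*I*pi/3))*conj(exp(-2*I*pi/3)) + 1*(-1 + exp(-2*I*pi/3) + 2*exp(I*pi/3))*conj(exp(-I*pi/3))]
      = (1/6)[(6) + (-1) + (-3) + (2) + (-3) + (-1)] = 0/6 = 0
  <chi_rho, chi_2> = (1/6)[1*(6)*conj(1) + 1*(-1 + 2*exp(-I*pi/3) + exp(2*I*pi/3))*conj(exp(2*I*pi/3)) + 1*(3 + 3*exp(-2*I*pi/3))*conj(exp(-2*I*pi/3)) + 1*(-2)*conj(1) + 1*(3 + 3*exp(2*I*pi/3))*conj(exp(2*I*pi/3)) + 1*(-1 + exp(-2*I*pi/3) + 2*exp(I*pi/3))*conj(exp(-2*I*pi/3))]
      = (1/6)[(6) + (-1 - exp(-2*I*pi/3)) + (3 + 3*exp(2*I*pi/3)) + (-2) + (3 + 3*exp(-2*I*pi/3)) + (-1 - exp(2*I*pi/3))] = 6/6 = 1
  <chi_rho, chi_3> = (1/6)[1*(6)*conj(1) + 1*(-1 + 2*exp(-I*pi/3) + exp(2*I*pi/3))*conj(-1) + 1*(3 + 3*exp(-2*I*pi/3))*conj(1) + 1*(-2)*conj(-1) + 1*(3 + 3*exp(2*I*pi/3))*conj(1) + 1*(-1 + exp(-2*I*pi/3) + 2*exp(I*pi/3))*conj(-1)]
      = (1/6)[(6) + (1 - exp(2*I*pi/3) - 2*exp(-I*pi/3)) + (3 + 3*exp(-2*I*pi/3)) + (2) + (3 + 3*exp(2*I*pi/3)) + (1 - 2*exp(I*pi/3) - exp(-2*I*pi/3))] = 12/6 = 2
  <chi_rho, chi_4> = (1/6)[1*(6)*conj(1) + 1*(-1 + 2*exp(-I*pi/3) + exp(2*I*pi/3))*conj(exp(-2*I*pi/3)) + 1*(3 + 3*exp(-2*I*pi/3))*conj(exp(2*I*pi/3)) + 1*(-2)*conj(1) + 1*(3 + 3*exp(2*I*pi/3))*conj(exp(-2*I*pi/3)) + 1*(-1 + exp(-2*I*pi/3) + 2*exp(I*pi/3))*conj(exp(2*I*pi/3))]
      = (1/6)[(6) + (1) + (-3) + (-2) + (-3) + (1)] = 0/6 = 0
  <chi_rho, chi_5> = (1/6)[1*(6)*conj(1) + 1*(-1 + 2*exp(-I*pi/3) + exp(2*I*pi/3))*conj(exp(-I*pi/3)) + 1*(3 + 3*exp(-2*I*pi/3))*conj(exp(-2*I*pi/3)) + 1*(-2)*conj(-1) + 1*(3 + 3*exp(2*I*pi/3))*conj(exp(2*I*pi/3)) + 1*(-1 + exp(-2*I*pi/3) + 2*exp(I*pi/3))*conj(exp(I*pi/3))]
      = (1/6)[(6) + (1 - exp(I*pi/3)) + (3 + 3*exp(2*I*pi/3)) + (2) + (3 + 3*exp(-2*I*pi/3)) + (1 - exp(-I*pi/3))] = 12/6 = 2
(Exp terms are combined using exp(i*s)*conj(exp(i*t)) = exp(i*(s-t)), and sums of them are collapsed using the identity that for every m > 1 the m distinct m-th roots of unity sum to 0, e.g. 1 + exp(2*I*pi/3) + exp(-2*I*pi/3) = 0.)
Dimension check: dim(rho) = sum (mult * dim) = 1*1 + 0*1 + 1*1 + 2*1 + 0*1 + 2*1 = 6 = chi_rho(e) = 6.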